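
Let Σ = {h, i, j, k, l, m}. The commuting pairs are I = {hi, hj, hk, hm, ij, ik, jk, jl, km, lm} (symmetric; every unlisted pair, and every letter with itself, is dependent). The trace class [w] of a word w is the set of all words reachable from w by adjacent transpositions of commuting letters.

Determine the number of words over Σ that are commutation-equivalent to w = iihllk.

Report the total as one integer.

#0=i has no predecessor
#1=i depends on [0:i]
#2=h has no predecessor
#3=l depends on [1:i, 2:h]
#4=l depends on [3:l]
#5=k depends on [4:l]
sources: [0:i, 2:h]
N(rest) = Σ N(rest − s) over sources s of rest; N(one piece) = 1:
  size 1 → [5]=1
  size 2 → [4,5]=1
  size 3 → [3,4,5]=1
  size 4 → [1,3,4,5]=1  [2,3,4,5]=1
  first=0(i) contributes 2
  first=2(h) contributes 1
|[w]| = 3

3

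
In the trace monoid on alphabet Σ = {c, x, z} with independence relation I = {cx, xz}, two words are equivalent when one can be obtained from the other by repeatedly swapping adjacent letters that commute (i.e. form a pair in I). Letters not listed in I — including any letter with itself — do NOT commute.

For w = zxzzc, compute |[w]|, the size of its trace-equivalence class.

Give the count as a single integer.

5

#0=z has no predecessor
#1=x has no predecessor
#2=z depends on [0:z]
#3=z depends on [2:z]
#4=c depends on [3:z]
sources: [0:z, 1:x]
N(rest) = Σ N(rest − s) over sources s of rest; N(one piece) = 1:
  size 1 → [1]=1  [4]=1
  size 2 → [1,4]=2  [3,4]=1
  size 3 → [1,3,4]=3  [2,3,4]=1
  first=0(z) contributes 4
  first=1(x) contributes 1
|[w]| = 5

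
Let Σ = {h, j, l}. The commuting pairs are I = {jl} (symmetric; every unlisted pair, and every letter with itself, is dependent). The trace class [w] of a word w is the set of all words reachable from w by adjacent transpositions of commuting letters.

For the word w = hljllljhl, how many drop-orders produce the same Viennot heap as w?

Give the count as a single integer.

0(h) covers ∅
1(l) covers 0:h
2(j) covers 0:h
3(l) covers 1:l
4(l) covers 3:l
5(l) covers 4:l
6(j) covers 2:j
7(h) covers 5:l, 6:j
8(l) covers 7:h
floor of heap: 0:h
completions by unplaced set U, small U first (add the entries for U minus each lowest piece of U):
  |U|=1: {8}:1
  |U|=2: {7,8}:1
  |U|=3: {5,7,8}:1  {6,7,8}:1
  |U|=4: {2,6,7,8}:1  {4,5,7,8}:1  {5,6,7,8}:2
  |U|=5: {2,5,6,7,8}:3  {3,4,5,7,8}:1  {4,5,6,7,8}:3
  |U|=6: {1,3,4,5,7,8}:1  {2,4,5,6,7,8}:6  {3,4,5,6,7,8}:4
  |U|=7: {1,3,4,5,6,7,8}:5  {2,3,4,5,6,7,8}:10
  start at 0(h): 15

15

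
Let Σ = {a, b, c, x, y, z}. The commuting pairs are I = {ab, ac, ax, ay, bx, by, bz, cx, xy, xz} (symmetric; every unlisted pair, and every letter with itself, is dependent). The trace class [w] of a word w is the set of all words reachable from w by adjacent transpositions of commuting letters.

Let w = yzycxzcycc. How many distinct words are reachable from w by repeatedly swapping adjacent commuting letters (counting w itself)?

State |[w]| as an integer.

10

#0=y has no predecessor
#1=z depends on [0:y]
#2=y depends on [1:z]
#3=c depends on [2:y]
#4=x has no predecessor
#5=z depends on [3:c]
#6=c depends on [5:z]
#7=y depends on [6:c]
#8=c depends on [7:y]
#9=c depends on [8:c]
sources: [0:y, 4:x]
N(rest) = Σ N(rest − s) over sources s of rest; N(one piece) = 1:
  size 1 → [4]=1  [9]=1
  size 2 → [4,9]=2  [8,9]=1
  size 3 → [4,8,9]=3  [7,8,9]=1
  size 4 → [4,7,8,9]=4  [6,7,8,9]=1
  size 5 → [4,6,7,8,9]=5  [5,6,7,8,9]=1
  size 6 → [3,5,6,7,8,9]=1  [4,5,6,7,8,9]=6
  size 7 → [2,3,5,6,7,8,9]=1  [3,4,5,6,7,8,9]=7
  size 8 → [1,2,3,5,6,7,8,9]=1  [2,3,4,5,6,7,8,9]=8
  first=0(y) contributes 9
  first=4(x) contributes 1
|[w]| = 10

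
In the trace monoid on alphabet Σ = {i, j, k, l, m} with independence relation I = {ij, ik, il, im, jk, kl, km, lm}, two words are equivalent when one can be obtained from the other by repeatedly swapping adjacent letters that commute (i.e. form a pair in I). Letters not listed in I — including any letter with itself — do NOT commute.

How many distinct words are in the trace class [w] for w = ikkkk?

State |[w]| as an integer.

drop 0:i onto floor
drop 1:k onto floor
drop 2:k onto {1:k}
drop 3:k onto {2:k}
drop 4:k onto {3:k}
ground layer = {0:i, 1:k}
drop-orders for the pieces not yet dropped (sum over which currently-grounded one goes next):
  1 to go: {0} 1  {4} 1
  2 to go: {0,4} 2  {3,4} 1
  3 to go: {0,3,4} 3  {2,3,4} 1
  if 0:i drops first: 1 orders
  if 1:k drops first: 4 orders
heap linearizations: 5

5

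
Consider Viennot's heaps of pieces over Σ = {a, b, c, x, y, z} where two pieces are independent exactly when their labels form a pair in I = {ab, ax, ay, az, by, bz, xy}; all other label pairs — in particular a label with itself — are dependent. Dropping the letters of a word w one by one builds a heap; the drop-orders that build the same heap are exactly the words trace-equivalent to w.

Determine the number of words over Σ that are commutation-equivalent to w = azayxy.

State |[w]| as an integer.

0(a) covers ∅
1(z) covers ∅
2(a) covers 0:a
3(y) covers 1:z
4(x) covers 1:z
5(y) covers 3:y
floor of heap: 0:a, 1:z
completions by unplaced set U, small U first (add the entries for U minus each lowest piece of U):
  |U|=1: {2}:1  {4}:1  {5}:1
  |U|=2: {0,2}:1  {2,4}:2  {2,5}:2  {3,5}:1  {4,5}:2
  |U|=3: {0,2,4}:3  {0,2,5}:3  {2,3,5}:3  {2,4,5}:6  {3,4,5}:3
  |U|=4: {0,2,3,5}:6  {0,2,4,5}:12  {1,3,4,5}:3  {2,3,4,5}:12
  start at 0(a): 15
  start at 1(z): 30
sum over floor = 45

45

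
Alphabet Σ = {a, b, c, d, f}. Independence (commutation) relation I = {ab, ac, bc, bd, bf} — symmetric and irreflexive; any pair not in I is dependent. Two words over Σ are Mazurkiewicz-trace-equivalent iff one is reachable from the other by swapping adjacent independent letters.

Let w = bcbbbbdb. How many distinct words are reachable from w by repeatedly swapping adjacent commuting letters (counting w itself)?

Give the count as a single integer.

0(b) covers ∅
1(c) covers ∅
2(b) covers 0:b
3(b) covers 2:b
4(b) covers 3:b
5(b) covers 4:b
6(d) covers 1:c
7(b) covers 5:b
floor of heap: 0:b, 1:c
completions by unplaced set U, small U first (add the entries for U minus each lowest piece of U):
  |U|=1: {6}:1  {7}:1
  |U|=2: {1,6}:1  {5,7}:1  {6,7}:2
  |U|=3: {1,6,7}:3  {4,5,7}:1  {5,6,7}:3
  |U|=4: {1,5,6,7}:6  {3,4,5,7}:1  {4,5,6,7}:4
  |U|=5: {1,4,5,6,7}:10  {2,3,4,5,7}:1  {3,4,5,6,7}:5
  |U|=6: {0,2,3,4,5,7}:1  {1,3,4,5,6,7}:15  {2,3,4,5,6,7}:6
  start at 0(b): 21
  start at 1(c): 7
sum over floor = 28

28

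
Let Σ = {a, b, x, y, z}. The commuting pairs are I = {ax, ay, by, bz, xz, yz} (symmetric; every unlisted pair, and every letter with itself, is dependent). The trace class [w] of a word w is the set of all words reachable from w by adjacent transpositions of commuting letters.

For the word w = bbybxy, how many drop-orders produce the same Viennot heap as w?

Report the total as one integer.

4

drop 0:b onto floor
drop 1:b onto {0:b}
drop 2:y onto floor
drop 3:b onto {1:b}
drop 4:x onto {2:y, 3:b}
drop 5:y onto {4:x}
ground layer = {0:b, 2:y}
drop-orders for the pieces not yet dropped (sum over which currently-grounded one goes next):
  1 to go: {5} 1
  2 to go: {4,5} 1
  3 to go: {2,4,5} 1  {3,4,5} 1
  4 to go: {1,3,4,5} 1  {2,3,4,5} 2
  if 0:b drops first: 3 orders
  if 2:y drops first: 1 orders
heap linearizations: 4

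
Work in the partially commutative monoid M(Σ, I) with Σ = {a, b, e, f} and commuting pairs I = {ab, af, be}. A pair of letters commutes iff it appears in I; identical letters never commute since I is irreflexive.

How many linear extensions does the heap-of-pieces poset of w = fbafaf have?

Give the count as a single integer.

15

#0=f has no predecessor
#1=b depends on [0:f]
#2=a has no predecessor
#3=f depends on [1:b]
#4=a depends on [2:a]
#5=f depends on [3:f]
sources: [0:f, 2:a]
N(rest) = Σ N(rest − s) over sources s of rest; N(one piece) = 1:
  size 1 → [4]=1  [5]=1
  size 2 → [2,4]=1  [3,5]=1  [4,5]=2
  size 3 → [1,3,5]=1  [2,4,5]=3  [3,4,5]=3
  size 4 → [0,1,3,5]=1  [1,3,4,5]=4  [2,3,4,5]=6
  first=0(f) contributes 10
  first=2(a) contributes 5
|[w]| = 15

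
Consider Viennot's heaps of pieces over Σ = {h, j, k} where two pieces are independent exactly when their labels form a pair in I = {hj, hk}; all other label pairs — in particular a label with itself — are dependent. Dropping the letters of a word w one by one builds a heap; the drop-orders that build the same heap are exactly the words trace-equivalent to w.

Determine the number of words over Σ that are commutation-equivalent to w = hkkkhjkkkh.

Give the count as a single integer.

120

0(h) covers ∅
1(k) covers ∅
2(k) covers 1:k
3(k) covers 2:k
4(h) covers 0:h
5(j) covers 3:k
6(k) covers 5:j
7(k) covers 6:k
8(k) covers 7:k
9(h) covers 4:h
floor of heap: 0:h, 1:k
completions by unplaced set U, small U first (add the entries for U minus each lowest piece of U):
  |U|=1: {8}:1  {9}:1
  |U|=2: {4,9}:1  {7,8}:1  {8,9}:2
  |U|=3: {0,4,9}:1  {4,8,9}:3  {6,7,8}:1  {7,8,9}:3
  |U|=4: {0,4,8,9}:4  {4,7,8,9}:6  {5,6,7,8}:1  {6,7,8,9}:4
  |U|=5: {0,4,7,8,9}:10  {3,5,6,7,8}:1  {4,6,7,8,9}:10  {5,6,7,8,9}:5
  |U|=6: {0,4,6,7,8,9}:20  {2,3,5,6,7,8}:1  {3,5,6,7,8,9}:6  {4,5,6,7,8,9}:15
  |U|=7: {0,4,5,6,7,8,9}:35  {1,2,3,5,6,7,8}:1  {2,3,5,6,7,8,9}:7  {3,4,5,6,7,8,9}:21
  |U|=8: {0,3,4,5,6,7,8,9}:56  {1,2,3,5,6,7,8,9}:8  {2,3,4,5,6,7,8,9}:28
  start at 0(h): 36
  start at 1(k): 84
sum over floor = 120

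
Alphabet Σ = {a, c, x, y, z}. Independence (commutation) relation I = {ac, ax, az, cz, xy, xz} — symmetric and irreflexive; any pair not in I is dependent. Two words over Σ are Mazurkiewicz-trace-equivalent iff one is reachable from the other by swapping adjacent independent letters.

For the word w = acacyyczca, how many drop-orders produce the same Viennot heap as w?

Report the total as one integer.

drop 0:a onto floor
drop 1:c onto floor
drop 2:a onto {0:a}
drop 3:c onto {1:c}
drop 4:y onto {2:a, 3:c}
drop 5:y onto {4:y}
drop 6:c onto {5:y}
drop 7:z onto {5:y}
drop 8:c onto {6:c}
drop 9:a onto {5:y}
ground layer = {0:a, 1:c}
drop-orders for the pieces not yet dropped (sum over which currently-grounded one goes next):
  1 to go: {7} 1  {8} 1  {9} 1
  2 to go: {6,8} 1  {7,8} 2  {7,9} 2  {8,9} 2
  3 to go: {6,7,8} 3  {6,8,9} 3  {7,8,9} 6
  4 to go: {6,7,8,9} 12
  5 to go: {5,6,7,8,9} 12
  6 to go: {4,5,6,7,8,9} 12
  7 to go: {2,4,5,6,7,8,9} 12  {3,4,5,6,7,8,9} 12
  8 to go: {0,2,4,5,6,7,8,9} 12  {1,3,4,5,6,7,8,9} 12  {2,3,4,5,6,7,8,9} 24
  if 0:a drops first: 36 orders
  if 1:c drops first: 36 orders
heap linearizations: 72

72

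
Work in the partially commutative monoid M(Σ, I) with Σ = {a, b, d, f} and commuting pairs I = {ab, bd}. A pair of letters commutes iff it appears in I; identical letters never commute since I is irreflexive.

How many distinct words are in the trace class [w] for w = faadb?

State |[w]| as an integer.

piece 0:f — minimal
piece 1:a rests on {0:f}
piece 2:a rests on {1:a}
piece 3:d rests on {2:a}
piece 4:b rests on {0:f}
minimal pieces: {0:f}
ways to finish when only these pieces remain (= sum over removing one remaining piece with nothing left below it):
  1 left: {3}→1  {4}→1
  2 left: {2,3}→1  {3,4}→2
  3 left: {1,2,3}→1  {2,3,4}→3
  placing 0:f first → 4 extensions

4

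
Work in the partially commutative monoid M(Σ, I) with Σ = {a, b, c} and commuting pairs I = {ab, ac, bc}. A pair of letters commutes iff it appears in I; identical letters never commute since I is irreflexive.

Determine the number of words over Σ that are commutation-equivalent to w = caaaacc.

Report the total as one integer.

#0=c has no predecessor
#1=a has no predecessor
#2=a depends on [1:a]
#3=a depends on [2:a]
#4=a depends on [3:a]
#5=c depends on [0:c]
#6=c depends on [5:c]
sources: [0:c, 1:a]
N(rest) = Σ N(rest − s) over sources s of rest; N(one piece) = 1:
  size 1 → [4]=1  [6]=1
  size 2 → [3,4]=1  [4,6]=2  [5,6]=1
  size 3 → [0,5,6]=1  [2,3,4]=1  [3,4,6]=3  [4,5,6]=3
  size 4 → [0,4,5,6]=4  [1,2,3,4]=1  [2,3,4,6]=4  [3,4,5,6]=6
  size 5 → [0,3,4,5,6]=10  [1,2,3,4,6]=5  [2,3,4,5,6]=10
  first=0(c) contributes 15
  first=1(a) contributes 20
|[w]| = 35

35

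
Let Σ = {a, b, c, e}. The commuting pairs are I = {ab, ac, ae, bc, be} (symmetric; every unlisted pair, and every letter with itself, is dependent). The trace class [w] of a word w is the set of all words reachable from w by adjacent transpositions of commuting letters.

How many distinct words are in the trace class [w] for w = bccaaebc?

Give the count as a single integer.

drop 0:b onto floor
drop 1:c onto floor
drop 2:c onto {1:c}
drop 3:a onto floor
drop 4:a onto {3:a}
drop 5:e onto {2:c}
drop 6:b onto {0:b}
drop 7:c onto {5:e}
ground layer = {0:b, 1:c, 3:a}
drop-orders for the pieces not yet dropped (sum over which currently-grounded one goes next):
  1 to go: {4} 1  {6} 1  {7} 1
  2 to go: {0,6} 1  {3,4} 1  {4,6} 2  {4,7} 2  {5,7} 1  {6,7} 2
  3 to go: {0,4,6} 3  {0,6,7} 3  {2,5,7} 1  {3,4,6} 3  {3,4,7} 3  {4,5,7} 3  {4,6,7} 6  {5,6,7} 3
  4 to go: {0,3,4,6} 6  {0,4,6,7} 12  {0,5,6,7} 6  {1,2,5,7} 1  {2,4,5,7} 4  {2,5,6,7} 4  {3,4,5,7} 6  {3,4,6,7} 12  {4,5,6,7} 12
  5 to go: {0,2,5,6,7} 10  {0,3,4,6,7} 30  {0,4,5,6,7} 30  {1,2,4,5,7} 5  {1,2,5,6,7} 5  {2,3,4,5,7} 10  {2,4,5,6,7} 20  {3,4,5,6,7} 30
  6 to go: {0,1,2,5,6,7} 15  {0,2,4,5,6,7} 60  {0,3,4,5,6,7} 90  {1,2,3,4,5,7} 15  {1,2,4,5,6,7} 30  {2,3,4,5,6,7} 60
  if 0:b drops first: 105 orders
  if 1:c drops first: 210 orders
  if 3:a drops first: 105 orders
heap linearizations: 420

420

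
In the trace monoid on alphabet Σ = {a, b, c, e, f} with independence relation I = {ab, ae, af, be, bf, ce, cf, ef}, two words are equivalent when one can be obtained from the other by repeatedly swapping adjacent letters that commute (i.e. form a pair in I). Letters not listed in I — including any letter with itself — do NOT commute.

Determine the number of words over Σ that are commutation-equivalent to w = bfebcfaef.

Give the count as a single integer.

1260

0(b) covers ∅
1(f) covers ∅
2(e) covers ∅
3(b) covers 0:b
4(c) covers 3:b
5(f) covers 1:f
6(a) covers 4:c
7(e) covers 2:e
8(f) covers 5:f
floor of heap: 0:b, 1:f, 2:e
completions by unplaced set U, small U first (add the entries for U minus each lowest piece of U):
  |U|=1: {6}:1  {7}:1  {8}:1
  |U|=2: {2,7}:1  {4,6}:1  {5,8}:1  {6,7}:2  {6,8}:2  {7,8}:2
  |U|=3: {1,5,8}:1  {2,6,7}:3  {2,7,8}:3  {3,4,6}:1  {4,6,7}:3  {4,6,8}:3  {5,6,8}:3  {5,7,8}:3  {6,7,8}:6
  |U|=4: {0,3,4,6}:1  {1,5,6,8}:4  {1,5,7,8}:4  {2,4,6,7}:6  {2,5,7,8}:6  {2,6,7,8}:12  {3,4,6,7}:4  {3,4,6,8}:4  {4,5,6,8}:6  {4,6,7,8}:12  {5,6,7,8}:12
  |U|=5: {0,3,4,6,7}:5  {0,3,4,6,8}:5  {1,2,5,7,8}:10  {1,4,5,6,8}:10  {1,5,6,7,8}:20  {2,3,4,6,7}:10  {2,4,6,7,8}:30  {2,5,6,7,8}:30  {3,4,5,6,8}:10  {3,4,6,7,8}:20  {4,5,6,7,8}:30
  |U|=6: {0,2,3,4,6,7}:15  {0,3,4,5,6,8}:15  {0,3,4,6,7,8}:30  {1,2,5,6,7,8}:60  {1,3,4,5,6,8}:20  {1,4,5,6,7,8}:60  {2,3,4,6,7,8}:60  {2,4,5,6,7,8}:90  {3,4,5,6,7,8}:60
  |U|=7: {0,1,3,4,5,6,8}:35  {0,2,3,4,6,7,8}:105  {0,3,4,5,6,7,8}:105  {1,2,4,5,6,7,8}:210  {1,3,4,5,6,7,8}:140  {2,3,4,5,6,7,8}:210
  start at 0(b): 560
  start at 1(f): 420
  start at 2(e): 280
sum over floor = 1260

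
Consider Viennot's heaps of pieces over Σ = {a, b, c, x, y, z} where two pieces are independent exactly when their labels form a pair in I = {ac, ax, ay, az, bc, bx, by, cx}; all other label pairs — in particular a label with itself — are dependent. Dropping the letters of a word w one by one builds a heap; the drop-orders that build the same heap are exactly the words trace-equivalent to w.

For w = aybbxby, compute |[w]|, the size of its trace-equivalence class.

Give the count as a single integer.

35

piece 0:a — minimal
piece 1:y — minimal
piece 2:b rests on {0:a}
piece 3:b rests on {2:b}
piece 4:x rests on {1:y}
piece 5:b rests on {3:b}
piece 6:y rests on {4:x}
minimal pieces: {0:a, 1:y}
ways to finish when only these pieces remain (= sum over removing one remaining piece with nothing left below it):
  1 left: {5}→1  {6}→1
  2 left: {3,5}→1  {4,6}→1  {5,6}→2
  3 left: {1,4,6}→1  {2,3,5}→1  {3,5,6}→3  {4,5,6}→3
  4 left: {0,2,3,5}→1  {1,4,5,6}→4  {2,3,5,6}→4  {3,4,5,6}→6
  5 left: {0,2,3,5,6}→5  {1,3,4,5,6}→10  {2,3,4,5,6}→10
  placing 0:a first → 20 extensions
  placing 1:y first → 15 extensions
total linear extensions = 35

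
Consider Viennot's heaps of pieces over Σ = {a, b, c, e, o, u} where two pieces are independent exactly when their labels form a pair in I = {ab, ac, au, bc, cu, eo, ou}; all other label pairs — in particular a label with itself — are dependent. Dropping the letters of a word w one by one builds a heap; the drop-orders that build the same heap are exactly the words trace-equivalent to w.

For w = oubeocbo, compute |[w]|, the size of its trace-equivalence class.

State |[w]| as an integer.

drop 0:o onto floor
drop 1:u onto floor
drop 2:b onto {0:o, 1:u}
drop 3:e onto {2:b}
drop 4:o onto {2:b}
drop 5:c onto {3:e, 4:o}
drop 6:b onto {3:e, 4:o}
drop 7:o onto {5:c, 6:b}
ground layer = {0:o, 1:u}
drop-orders for the pieces not yet dropped (sum over which currently-grounded one goes next):
  1 to go: {7} 1
  2 to go: {5,7} 1  {6,7} 1
  3 to go: {5,6,7} 2
  4 to go: {3,5,6,7} 2  {4,5,6,7} 2
  5 to go: {3,4,5,6,7} 4
  6 to go: {2,3,4,5,6,7} 4
  if 0:o drops first: 4 orders
  if 1:u drops first: 4 orders
heap linearizations: 8

8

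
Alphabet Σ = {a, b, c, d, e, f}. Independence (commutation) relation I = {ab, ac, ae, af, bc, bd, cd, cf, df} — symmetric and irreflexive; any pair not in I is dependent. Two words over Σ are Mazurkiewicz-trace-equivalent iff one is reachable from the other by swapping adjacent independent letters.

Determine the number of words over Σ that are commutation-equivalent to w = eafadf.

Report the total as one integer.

drop 0:e onto floor
drop 1:a onto floor
drop 2:f onto {0:e}
drop 3:a onto {1:a}
drop 4:d onto {0:e, 3:a}
drop 5:f onto {2:f}
ground layer = {0:e, 1:a}
drop-orders for the pieces not yet dropped (sum over which currently-grounded one goes next):
  1 to go: {4} 1  {5} 1
  2 to go: {2,5} 1  {3,4} 1  {4,5} 2
  3 to go: {1,3,4} 1  {2,4,5} 3  {3,4,5} 3
  4 to go: {0,2,4,5} 3  {1,3,4,5} 4  {2,3,4,5} 6
  if 0:e drops first: 10 orders
  if 1:a drops first: 9 orders
heap linearizations: 19

19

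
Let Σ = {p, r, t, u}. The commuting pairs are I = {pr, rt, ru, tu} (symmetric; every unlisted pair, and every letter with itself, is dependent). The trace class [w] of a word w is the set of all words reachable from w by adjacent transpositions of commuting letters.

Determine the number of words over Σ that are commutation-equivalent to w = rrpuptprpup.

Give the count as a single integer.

165

#0=r has no predecessor
#1=r depends on [0:r]
#2=p has no predecessor
#3=u depends on [2:p]
#4=p depends on [3:u]
#5=t depends on [4:p]
#6=p depends on [5:t]
#7=r depends on [1:r]
#8=p depends on [6:p]
#9=u depends on [8:p]
#10=p depends on [9:u]
sources: [0:r, 2:p]
N(rest) = Σ N(rest − s) over sources s of rest; N(one piece) = 1:
  size 1 → [7]=1  [10]=1
  size 2 → [1,7]=1  [7,10]=2  [9,10]=1
  size 3 → [0,1,7]=1  [1,7,10]=3  [7,9,10]=3  [8,9,10]=1
  size 4 → [0,1,7,10]=4  [1,7,9,10]=6  [6,8,9,10]=1  [7,8,9,10]=4
  size 5 → [0,1,7,9,10]=10  [1,7,8,9,10]=10  [5,6,8,9,10]=1  [6,7,8,9,10]=5
  size 6 → [0,1,7,8,9,10]=20  [1,6,7,8,9,10]=15  [4,5,6,8,9,10]=1  [5,6,7,8,9,10]=6
  size 7 → [0,1,6,7,8,9,10]=35  [1,5,6,7,8,9,10]=21  [3,4,5,6,8,9,10]=1  [4,5,6,7,8,9,10]=7
  size 8 → [0,1,5,6,7,8,9,10]=56  [1,4,5,6,7,8,9,10]=28  [2,3,4,5,6,8,9,10]=1  [3,4,5,6,7,8,9,10]=8
  size 9 → [0,1,4,5,6,7,8,9,10]=84  [1,3,4,5,6,7,8,9,10]=36  [2,3,4,5,6,7,8,9,10]=9
  first=0(r) contributes 45
  first=2(p) contributes 120
|[w]| = 165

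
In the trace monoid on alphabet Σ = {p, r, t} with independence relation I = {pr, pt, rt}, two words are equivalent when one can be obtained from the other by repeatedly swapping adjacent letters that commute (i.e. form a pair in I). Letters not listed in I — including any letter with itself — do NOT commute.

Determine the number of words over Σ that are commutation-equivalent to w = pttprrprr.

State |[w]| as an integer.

0(p) covers ∅
1(t) covers ∅
2(t) covers 1:t
3(p) covers 0:p
4(r) covers ∅
5(r) covers 4:r
6(p) covers 3:p
7(r) covers 5:r
8(r) covers 7:r
floor of heap: 0:p, 1:t, 4:r
completions by unplaced set U, small U first (add the entries for U minus each lowest piece of U):
  |U|=1: {2}:1  {6}:1  {8}:1
  |U|=2: {1,2}:1  {2,6}:2  {2,8}:2  {3,6}:1  {6,8}:2  {7,8}:1
  |U|=3: {0,3,6}:1  {1,2,6}:3  {1,2,8}:3  {2,3,6}:3  {2,6,8}:6  {2,7,8}:3  {3,6,8}:3  {5,7,8}:1  {6,7,8}:3
  |U|=4: {0,2,3,6}:4  {0,3,6,8}:4  {1,2,3,6}:6  {1,2,6,8}:12  {1,2,7,8}:6  {2,3,6,8}:12  {2,5,7,8}:4  {2,6,7,8}:12  {3,6,7,8}:6  {4,5,7,8}:1  {5,6,7,8}:4
  |U|=5: {0,1,2,3,6}:10  {0,2,3,6,8}:20  {0,3,6,7,8}:10  {1,2,3,6,8}:30  {1,2,5,7,8}:10  {1,2,6,7,8}:30  {2,3,6,7,8}:30  {2,4,5,7,8}:5  {2,5,6,7,8}:20  {3,5,6,7,8}:10  {4,5,6,7,8}:5
  |U|=6: {0,1,2,3,6,8}:60  {0,2,3,6,7,8}:60  {0,3,5,6,7,8}:20  {1,2,3,6,7,8}:90  {1,2,4,5,7,8}:15  {1,2,5,6,7,8}:60  {2,3,5,6,7,8}:60  {2,4,5,6,7,8}:30  {3,4,5,6,7,8}:15
  |U|=7: {0,1,2,3,6,7,8}:210  {0,2,3,5,6,7,8}:140  {0,3,4,5,6,7,8}:35  {1,2,3,5,6,7,8}:210  {1,2,4,5,6,7,8}:105  {2,3,4,5,6,7,8}:105
  start at 0(p): 420
  start at 1(t): 280
  start at 4(r): 560
sum over floor = 1260

1260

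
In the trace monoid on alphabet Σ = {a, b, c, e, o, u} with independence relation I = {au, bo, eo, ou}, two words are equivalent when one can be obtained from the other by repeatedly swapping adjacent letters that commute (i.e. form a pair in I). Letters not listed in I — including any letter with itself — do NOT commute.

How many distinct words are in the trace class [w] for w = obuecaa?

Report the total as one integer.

4

#0=o has no predecessor
#1=b has no predecessor
#2=u depends on [1:b]
#3=e depends on [2:u]
#4=c depends on [0:o, 3:e]
#5=a depends on [4:c]
#6=a depends on [5:a]
sources: [0:o, 1:b]
N(rest) = Σ N(rest − s) over sources s of rest; N(one piece) = 1:
  size 1 → [6]=1
  size 2 → [5,6]=1
  size 3 → [4,5,6]=1
  size 4 → [0,4,5,6]=1  [3,4,5,6]=1
  size 5 → [0,3,4,5,6]=2  [2,3,4,5,6]=1
  first=0(o) contributes 1
  first=1(b) contributes 3
|[w]| = 4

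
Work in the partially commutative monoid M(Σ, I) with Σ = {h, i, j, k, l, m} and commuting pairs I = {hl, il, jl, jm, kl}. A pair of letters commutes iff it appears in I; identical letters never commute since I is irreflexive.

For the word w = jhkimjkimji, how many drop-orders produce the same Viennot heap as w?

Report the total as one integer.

4

#0=j has no predecessor
#1=h depends on [0:j]
#2=k depends on [1:h]
#3=i depends on [2:k]
#4=m depends on [3:i]
#5=j depends on [3:i]
#6=k depends on [4:m, 5:j]
#7=i depends on [6:k]
#8=m depends on [7:i]
#9=j depends on [7:i]
#10=i depends on [8:m, 9:j]
sources: [0:j]
N(rest) = Σ N(rest − s) over sources s of rest; N(one piece) = 1:
  size 1 → [10]=1
  size 2 → [8,10]=1  [9,10]=1
  size 3 → [8,9,10]=2
  size 4 → [7,8,9,10]=2
  size 5 → [6,7,8,9,10]=2
  size 6 → [4,6,7,8,9,10]=2  [5,6,7,8,9,10]=2
  size 7 → [4,5,6,7,8,9,10]=4
  size 8 → [3,4,5,6,7,8,9,10]=4
  size 9 → [2,3,4,5,6,7,8,9,10]=4
  first=0(j) contributes 4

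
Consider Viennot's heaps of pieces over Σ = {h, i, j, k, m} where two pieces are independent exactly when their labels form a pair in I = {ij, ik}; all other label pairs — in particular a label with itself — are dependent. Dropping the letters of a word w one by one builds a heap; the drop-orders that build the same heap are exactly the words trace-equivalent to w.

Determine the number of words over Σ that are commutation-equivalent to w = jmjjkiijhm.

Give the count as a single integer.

drop 0:j onto floor
drop 1:m onto {0:j}
drop 2:j onto {1:m}
drop 3:j onto {2:j}
drop 4:k onto {3:j}
drop 5:i onto {1:m}
drop 6:i onto {5:i}
drop 7:j onto {4:k}
drop 8:h onto {6:i, 7:j}
drop 9:m onto {8:h}
ground layer = {0:j}
drop-orders for the pieces not yet dropped (sum over which currently-grounded one goes next):
  1 to go: {9} 1
  2 to go: {8,9} 1
  3 to go: {6,8,9} 1  {7,8,9} 1
  4 to go: {4,7,8,9} 1  {5,6,8,9} 1  {6,7,8,9} 2
  5 to go: {3,4,7,8,9} 1  {4,6,7,8,9} 3  {5,6,7,8,9} 3
  6 to go: {2,3,4,7,8,9} 1  {3,4,6,7,8,9} 4  {4,5,6,7,8,9} 6
  7 to go: {2,3,4,6,7,8,9} 5  {3,4,5,6,7,8,9} 10
  8 to go: {2,3,4,5,6,7,8,9} 15
  if 0:j drops first: 15 orders

15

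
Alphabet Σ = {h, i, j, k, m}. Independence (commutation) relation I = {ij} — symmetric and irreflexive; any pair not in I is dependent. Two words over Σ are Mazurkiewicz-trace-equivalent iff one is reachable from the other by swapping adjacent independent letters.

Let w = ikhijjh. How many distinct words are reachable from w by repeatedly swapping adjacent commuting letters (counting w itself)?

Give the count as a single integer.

3

0(i) covers ∅
1(k) covers 0:i
2(h) covers 1:k
3(i) covers 2:h
4(j) covers 2:h
5(j) covers 4:j
6(h) covers 3:i, 5:j
floor of heap: 0:i
completions by unplaced set U, small U first (add the entries for U minus each lowest piece of U):
  |U|=1: {6}:1
  |U|=2: {3,6}:1  {5,6}:1
  |U|=3: {3,5,6}:2  {4,5,6}:1
  |U|=4: {3,4,5,6}:3
  |U|=5: {2,3,4,5,6}:3
  start at 0(i): 3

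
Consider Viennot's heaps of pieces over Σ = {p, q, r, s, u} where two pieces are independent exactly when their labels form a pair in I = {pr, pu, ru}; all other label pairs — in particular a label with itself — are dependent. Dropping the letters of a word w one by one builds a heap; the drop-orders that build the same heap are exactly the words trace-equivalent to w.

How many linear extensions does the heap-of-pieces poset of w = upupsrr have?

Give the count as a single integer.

0(u) covers ∅
1(p) covers ∅
2(u) covers 0:u
3(p) covers 1:p
4(s) covers 2:u, 3:p
5(r) covers 4:s
6(r) covers 5:r
floor of heap: 0:u, 1:p
completions by unplaced set U, small U first (add the entries for U minus each lowest piece of U):
  |U|=1: {6}:1
  |U|=2: {5,6}:1
  |U|=3: {4,5,6}:1
  |U|=4: {2,4,5,6}:1  {3,4,5,6}:1
  |U|=5: {0,2,4,5,6}:1  {1,3,4,5,6}:1  {2,3,4,5,6}:2
  start at 0(u): 3
  start at 1(p): 3
sum over floor = 6

6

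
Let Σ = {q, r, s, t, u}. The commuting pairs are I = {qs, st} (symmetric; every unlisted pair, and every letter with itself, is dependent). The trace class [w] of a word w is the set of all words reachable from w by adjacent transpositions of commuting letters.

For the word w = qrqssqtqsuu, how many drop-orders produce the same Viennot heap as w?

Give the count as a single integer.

35

piece 0:q — minimal
piece 1:r rests on {0:q}
piece 2:q rests on {1:r}
piece 3:s rests on {1:r}
piece 4:s rests on {3:s}
piece 5:q rests on {2:q}
piece 6:t rests on {5:q}
piece 7:q rests on {6:t}
piece 8:s rests on {4:s}
piece 9:u rests on {7:q, 8:s}
piece 10:u rests on {9:u}
minimal pieces: {0:q}
ways to finish when only these pieces remain (= sum over removing one remaining piece with nothing left below it):
  1 left: {10}→1
  2 left: {9,10}→1
  3 left: {7,9,10}→1  {8,9,10}→1
  4 left: {4,8,9,10}→1  {6,7,9,10}→1  {7,8,9,10}→2
  5 left: {3,4,8,9,10}→1  {4,7,8,9,10}→3  {5,6,7,9,10}→1  {6,7,8,9,10}→3
  6 left: {2,5,6,7,9,10}→1  {3,4,7,8,9,10}→4  {4,6,7,8,9,10}→6  {5,6,7,8,9,10}→4
  7 left: {2,5,6,7,8,9,10}→5  {3,4,6,7,8,9,10}→10  {4,5,6,7,8,9,10}→10
  8 left: {2,4,5,6,7,8,9,10}→15  {3,4,5,6,7,8,9,10}→20
  9 left: {2,3,4,5,6,7,8,9,10}→35
  placing 0:q first → 35 extensions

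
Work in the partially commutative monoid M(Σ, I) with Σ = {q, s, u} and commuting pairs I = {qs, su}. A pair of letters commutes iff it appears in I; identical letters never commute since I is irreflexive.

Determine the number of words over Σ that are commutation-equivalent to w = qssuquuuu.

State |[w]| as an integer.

drop 0:q onto floor
drop 1:s onto floor
drop 2:s onto {1:s}
drop 3:u onto {0:q}
drop 4:q onto {3:u}
drop 5:u onto {4:q}
drop 6:u onto {5:u}
drop 7:u onto {6:u}
drop 8:u onto {7:u}
ground layer = {0:q, 1:s}
drop-orders for the pieces not yet dropped (sum over which currently-grounded one goes next):
  1 to go: {2} 1  {8} 1
  2 to go: {1,2} 1  {2,8} 2  {7,8} 1
  3 to go: {1,2,8} 3  {2,7,8} 3  {6,7,8} 1
  4 to go: {1,2,7,8} 6  {2,6,7,8} 4  {5,6,7,8} 1
  5 to go: {1,2,6,7,8} 10  {2,5,6,7,8} 5  {4,5,6,7,8} 1
  6 to go: {1,2,5,6,7,8} 15  {2,4,5,6,7,8} 6  {3,4,5,6,7,8} 1
  7 to go: {0,3,4,5,6,7,8} 1  {1,2,4,5,6,7,8} 21  {2,3,4,5,6,7,8} 7
  if 0:q drops first: 28 orders
  if 1:s drops first: 8 orders
heap linearizations: 36

36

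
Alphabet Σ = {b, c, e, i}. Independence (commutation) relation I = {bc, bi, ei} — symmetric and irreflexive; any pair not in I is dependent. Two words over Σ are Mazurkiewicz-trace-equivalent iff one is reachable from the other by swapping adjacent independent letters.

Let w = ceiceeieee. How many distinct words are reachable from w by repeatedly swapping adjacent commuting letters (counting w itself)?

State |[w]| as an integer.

0(c) covers ∅
1(e) covers 0:c
2(i) covers 0:c
3(c) covers 1:e, 2:i
4(e) covers 3:c
5(e) covers 4:e
6(i) covers 3:c
7(e) covers 5:e
8(e) covers 7:e
9(e) covers 8:e
floor of heap: 0:c
completions by unplaced set U, small U first (add the entries for U minus each lowest piece of U):
  |U|=1: {6}:1  {9}:1
  |U|=2: {6,9}:2  {8,9}:1
  |U|=3: {6,8,9}:3  {7,8,9}:1
  |U|=4: {5,7,8,9}:1  {6,7,8,9}:4
  |U|=5: {4,5,7,8,9}:1  {5,6,7,8,9}:5
  |U|=6: {4,5,6,7,8,9}:6
  |U|=7: {3,4,5,6,7,8,9}:6
  |U|=8: {1,3,4,5,6,7,8,9}:6  {2,3,4,5,6,7,8,9}:6
  start at 0(c): 12

12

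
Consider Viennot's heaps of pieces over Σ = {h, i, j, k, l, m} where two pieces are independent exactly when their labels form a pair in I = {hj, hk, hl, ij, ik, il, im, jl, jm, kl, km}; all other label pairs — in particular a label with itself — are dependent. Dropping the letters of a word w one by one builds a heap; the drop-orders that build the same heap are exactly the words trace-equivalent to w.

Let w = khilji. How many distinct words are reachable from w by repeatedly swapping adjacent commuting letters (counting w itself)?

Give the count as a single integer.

60

drop 0:k onto floor
drop 1:h onto floor
drop 2:i onto {1:h}
drop 3:l onto floor
drop 4:j onto {0:k}
drop 5:i onto {2:i}
ground layer = {0:k, 1:h, 3:l}
drop-orders for the pieces not yet dropped (sum over which currently-grounded one goes next):
  1 to go: {3} 1  {4} 1  {5} 1
  2 to go: {0,4} 1  {2,5} 1  {3,4} 2  {3,5} 2  {4,5} 2
  3 to go: {0,3,4} 3  {0,4,5} 3  {1,2,5} 1  {2,3,5} 3  {2,4,5} 3  {3,4,5} 6
  4 to go: {0,2,4,5} 6  {0,3,4,5} 12  {1,2,3,5} 4  {1,2,4,5} 4  {2,3,4,5} 12
  if 0:k drops first: 20 orders
  if 1:h drops first: 30 orders
  if 3:l drops first: 10 orders
heap linearizations: 60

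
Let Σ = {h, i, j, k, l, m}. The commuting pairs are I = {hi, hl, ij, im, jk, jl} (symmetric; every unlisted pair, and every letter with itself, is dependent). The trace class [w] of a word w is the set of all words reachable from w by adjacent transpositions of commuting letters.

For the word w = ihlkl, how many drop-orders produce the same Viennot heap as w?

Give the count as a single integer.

3

#0=i has no predecessor
#1=h has no predecessor
#2=l depends on [0:i]
#3=k depends on [1:h, 2:l]
#4=l depends on [3:k]
sources: [0:i, 1:h]
N(rest) = Σ N(rest − s) over sources s of rest; N(one piece) = 1:
  size 1 → [4]=1
  size 2 → [3,4]=1
  size 3 → [1,3,4]=1  [2,3,4]=1
  first=0(i) contributes 2
  first=1(h) contributes 1
|[w]| = 3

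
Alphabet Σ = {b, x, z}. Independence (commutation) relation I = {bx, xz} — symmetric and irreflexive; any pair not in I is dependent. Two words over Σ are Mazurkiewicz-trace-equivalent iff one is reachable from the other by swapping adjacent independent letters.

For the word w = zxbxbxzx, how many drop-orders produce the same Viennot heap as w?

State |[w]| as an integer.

#0=z has no predecessor
#1=x has no predecessor
#2=b depends on [0:z]
#3=x depends on [1:x]
#4=b depends on [2:b]
#5=x depends on [3:x]
#6=z depends on [4:b]
#7=x depends on [5:x]
sources: [0:z, 1:x]
N(rest) = Σ N(rest − s) over sources s of rest; N(one piece) = 1:
  size 1 → [6]=1  [7]=1
  size 2 → [4,6]=1  [5,7]=1  [6,7]=2
  size 3 → [2,4,6]=1  [3,5,7]=1  [4,6,7]=3  [5,6,7]=3
  size 4 → [0,2,4,6]=1  [1,3,5,7]=1  [2,4,6,7]=4  [3,5,6,7]=4  [4,5,6,7]=6
  size 5 → [0,2,4,6,7]=5  [1,3,5,6,7]=5  [2,4,5,6,7]=10  [3,4,5,6,7]=10
  size 6 → [0,2,4,5,6,7]=15  [1,3,4,5,6,7]=15  [2,3,4,5,6,7]=20
  first=0(z) contributes 35
  first=1(x) contributes 35
|[w]| = 70

70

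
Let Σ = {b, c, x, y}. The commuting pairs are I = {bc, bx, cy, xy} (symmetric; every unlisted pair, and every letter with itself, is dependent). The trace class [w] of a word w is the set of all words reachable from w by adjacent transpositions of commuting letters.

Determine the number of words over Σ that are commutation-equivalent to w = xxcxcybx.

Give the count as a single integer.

drop 0:x onto floor
drop 1:x onto {0:x}
drop 2:c onto {1:x}
drop 3:x onto {2:c}
drop 4:c onto {3:x}
drop 5:y onto floor
drop 6:b onto {5:y}
drop 7:x onto {4:c}
ground layer = {0:x, 5:y}
drop-orders for the pieces not yet dropped (sum over which currently-grounded one goes next):
  1 to go: {6} 1  {7} 1
  2 to go: {4,7} 1  {5,6} 1  {6,7} 2
  3 to go: {3,4,7} 1  {4,6,7} 3  {5,6,7} 3
  4 to go: {2,3,4,7} 1  {3,4,6,7} 4  {4,5,6,7} 6
  5 to go: {1,2,3,4,7} 1  {2,3,4,6,7} 5  {3,4,5,6,7} 10
  6 to go: {0,1,2,3,4,7} 1  {1,2,3,4,6,7} 6  {2,3,4,5,6,7} 15
  if 0:x drops first: 21 orders
  if 5:y drops first: 7 orders
heap linearizations: 28

28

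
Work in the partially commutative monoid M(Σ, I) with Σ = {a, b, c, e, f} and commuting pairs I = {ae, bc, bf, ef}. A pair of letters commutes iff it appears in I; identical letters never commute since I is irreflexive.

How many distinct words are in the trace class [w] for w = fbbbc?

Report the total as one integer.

10

piece 0:f — minimal
piece 1:b — minimal
piece 2:b rests on {1:b}
piece 3:b rests on {2:b}
piece 4:c rests on {0:f}
minimal pieces: {0:f, 1:b}
ways to finish when only these pieces remain (= sum over removing one remaining piece with nothing left below it):
  1 left: {3}→1  {4}→1
  2 left: {0,4}→1  {2,3}→1  {3,4}→2
  3 left: {0,3,4}→3  {1,2,3}→1  {2,3,4}→3
  placing 0:f first → 4 extensions
  placing 1:b first → 6 extensions
total linear extensions = 10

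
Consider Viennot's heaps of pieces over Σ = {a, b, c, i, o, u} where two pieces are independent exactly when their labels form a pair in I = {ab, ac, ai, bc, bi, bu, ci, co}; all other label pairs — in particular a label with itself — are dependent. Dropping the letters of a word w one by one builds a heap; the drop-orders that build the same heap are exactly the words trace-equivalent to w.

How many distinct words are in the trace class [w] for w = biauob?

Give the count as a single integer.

drop 0:b onto floor
drop 1:i onto floor
drop 2:a onto floor
drop 3:u onto {1:i, 2:a}
drop 4:o onto {0:b, 3:u}
drop 5:b onto {4:o}
ground layer = {0:b, 1:i, 2:a}
drop-orders for the pieces not yet dropped (sum over which currently-grounded one goes next):
  1 to go: {5} 1
  2 to go: {4,5} 1
  3 to go: {0,4,5} 1  {3,4,5} 1
  4 to go: {0,3,4,5} 2  {1,3,4,5} 1  {2,3,4,5} 1
  if 0:b drops first: 2 orders
  if 1:i drops first: 3 orders
  if 2:a drops first: 3 orders
heap linearizations: 8

8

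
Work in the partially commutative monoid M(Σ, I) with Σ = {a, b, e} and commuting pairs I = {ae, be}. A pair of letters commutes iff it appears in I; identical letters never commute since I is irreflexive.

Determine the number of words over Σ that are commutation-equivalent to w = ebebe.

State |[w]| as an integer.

0(e) covers ∅
1(b) covers ∅
2(e) covers 0:e
3(b) covers 1:b
4(e) covers 2:e
floor of heap: 0:e, 1:b
completions by unplaced set U, small U first (add the entries for U minus each lowest piece of U):
  |U|=1: {3}:1  {4}:1
  |U|=2: {1,3}:1  {2,4}:1  {3,4}:2
  |U|=3: {0,2,4}:1  {1,3,4}:3  {2,3,4}:3
  start at 0(e): 6
  start at 1(b): 4
sum over floor = 10

10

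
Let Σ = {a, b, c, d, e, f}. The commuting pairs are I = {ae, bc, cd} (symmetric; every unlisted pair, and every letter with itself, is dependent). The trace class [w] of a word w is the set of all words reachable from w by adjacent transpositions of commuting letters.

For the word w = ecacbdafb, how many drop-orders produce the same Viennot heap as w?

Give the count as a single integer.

0(e) covers ∅
1(c) covers 0:e
2(a) covers 1:c
3(c) covers 2:a
4(b) covers 2:a
5(d) covers 4:b
6(a) covers 3:c, 5:d
7(f) covers 6:a
8(b) covers 7:f
floor of heap: 0:e
completions by unplaced set U, small U first (add the entries for U minus each lowest piece of U):
  |U|=1: {8}:1
  |U|=2: {7,8}:1
  |U|=3: {6,7,8}:1
  |U|=4: {3,6,7,8}:1  {5,6,7,8}:1
  |U|=5: {3,5,6,7,8}:2  {4,5,6,7,8}:1
  |U|=6: {3,4,5,6,7,8}:3
  |U|=7: {2,3,4,5,6,7,8}:3
  start at 0(e): 3

3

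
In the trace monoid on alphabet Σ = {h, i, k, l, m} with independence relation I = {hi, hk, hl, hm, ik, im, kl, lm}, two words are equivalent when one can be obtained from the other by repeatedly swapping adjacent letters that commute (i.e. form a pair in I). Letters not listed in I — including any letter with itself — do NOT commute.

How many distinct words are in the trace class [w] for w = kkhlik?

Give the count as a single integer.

#0=k has no predecessor
#1=k depends on [0:k]
#2=h has no predecessor
#3=l has no predecessor
#4=i depends on [3:l]
#5=k depends on [1:k]
sources: [0:k, 2:h, 3:l]
N(rest) = Σ N(rest − s) over sources s of rest; N(one piece) = 1:
  size 1 → [2]=1  [4]=1  [5]=1
  size 2 → [1,5]=1  [2,4]=2  [2,5]=2  [3,4]=1  [4,5]=2
  size 3 → [0,1,5]=1  [1,2,5]=3  [1,4,5]=3  [2,3,4]=3  [2,4,5]=6  [3,4,5]=3
  size 4 → [0,1,2,5]=4  [0,1,4,5]=4  [1,2,4,5]=12  [1,3,4,5]=6  [2,3,4,5]=12
  first=0(k) contributes 30
  first=2(h) contributes 10
  first=3(l) contributes 20
|[w]| = 60

60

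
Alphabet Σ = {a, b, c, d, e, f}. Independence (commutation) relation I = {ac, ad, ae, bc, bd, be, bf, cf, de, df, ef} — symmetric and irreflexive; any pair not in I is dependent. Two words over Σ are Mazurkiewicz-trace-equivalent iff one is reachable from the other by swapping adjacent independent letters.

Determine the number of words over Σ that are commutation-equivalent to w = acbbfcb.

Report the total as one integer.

piece 0:a — minimal
piece 1:c — minimal
piece 2:b rests on {0:a}
piece 3:b rests on {2:b}
piece 4:f rests on {0:a}
piece 5:c rests on {1:c}
piece 6:b rests on {3:b}
minimal pieces: {0:a, 1:c}
ways to finish when only these pieces remain (= sum over removing one remaining piece with nothing left below it):
  1 left: {4}→1  {5}→1  {6}→1
  2 left: {1,5}→1  {3,6}→1  {4,5}→2  {4,6}→2  {5,6}→2
  3 left: {1,4,5}→3  {1,5,6}→3  {2,3,6}→1  {3,4,6}→3  {3,5,6}→3  {4,5,6}→6
  4 left: {1,3,5,6}→6  {1,4,5,6}→12  {2,3,4,6}→4  {2,3,5,6}→4  {3,4,5,6}→12
  5 left: {0,2,3,4,6}→4  {1,2,3,5,6}→10  {1,3,4,5,6}→30  {2,3,4,5,6}→20
  placing 0:a first → 60 extensions
  placing 1:c first → 24 extensions
total linear extensions = 84

84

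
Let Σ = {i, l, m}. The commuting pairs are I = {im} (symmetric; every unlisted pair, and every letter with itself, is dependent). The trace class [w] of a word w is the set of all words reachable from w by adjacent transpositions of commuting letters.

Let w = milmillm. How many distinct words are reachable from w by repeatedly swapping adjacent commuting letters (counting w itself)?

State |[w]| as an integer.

4

0(m) covers ∅
1(i) covers ∅
2(l) covers 0:m, 1:i
3(m) covers 2:l
4(i) covers 2:l
5(l) covers 3:m, 4:i
6(l) covers 5:l
7(m) covers 6:l
floor of heap: 0:m, 1:i
completions by unplaced set U, small U first (add the entries for U minus each lowest piece of U):
  |U|=1: {7}:1
  |U|=2: {6,7}:1
  |U|=3: {5,6,7}:1
  |U|=4: {3,5,6,7}:1  {4,5,6,7}:1
  |U|=5: {3,4,5,6,7}:2
  |U|=6: {2,3,4,5,6,7}:2
  start at 0(m): 2
  start at 1(i): 2
sum over floor = 4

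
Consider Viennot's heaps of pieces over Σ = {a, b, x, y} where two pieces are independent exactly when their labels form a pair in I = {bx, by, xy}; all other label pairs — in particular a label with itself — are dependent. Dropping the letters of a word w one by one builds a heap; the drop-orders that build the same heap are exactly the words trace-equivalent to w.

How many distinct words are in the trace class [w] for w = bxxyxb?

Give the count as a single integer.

#0=b has no predecessor
#1=x has no predecessor
#2=x depends on [1:x]
#3=y has no predecessor
#4=x depends on [2:x]
#5=b depends on [0:b]
sources: [0:b, 1:x, 3:y]
N(rest) = Σ N(rest − s) over sources s of rest; N(one piece) = 1:
  size 1 → [3]=1  [4]=1  [5]=1
  size 2 → [0,5]=1  [2,4]=1  [3,4]=2  [3,5]=2  [4,5]=2
  size 3 → [0,3,5]=3  [0,4,5]=3  [1,2,4]=1  [2,3,4]=3  [2,4,5]=3  [3,4,5]=6
  size 4 → [0,2,4,5]=6  [0,3,4,5]=12  [1,2,3,4]=4  [1,2,4,5]=4  [2,3,4,5]=12
  first=0(b) contributes 20
  first=1(x) contributes 30
  first=3(y) contributes 10
|[w]| = 60

60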